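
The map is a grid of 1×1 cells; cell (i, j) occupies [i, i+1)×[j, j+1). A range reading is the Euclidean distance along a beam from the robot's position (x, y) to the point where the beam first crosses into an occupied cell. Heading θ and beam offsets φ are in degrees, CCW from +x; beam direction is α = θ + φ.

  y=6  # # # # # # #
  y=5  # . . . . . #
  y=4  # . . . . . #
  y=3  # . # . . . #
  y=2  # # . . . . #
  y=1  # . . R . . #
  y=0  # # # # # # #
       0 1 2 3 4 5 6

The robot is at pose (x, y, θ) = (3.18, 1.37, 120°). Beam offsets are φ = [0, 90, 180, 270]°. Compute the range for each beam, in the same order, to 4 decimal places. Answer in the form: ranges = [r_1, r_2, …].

ranges = [1.8822, 0.7400, 0.4272, 3.2563]

beam 1: φ=0°, α=120°
  direction (-0.5000, 0.8660); cell (3,1); t to first gridline: x 0.3600, y 0.7275 (then +2.0000 / +1.1547)
    (2,1) via x @ 0.3600
    (2,2) via y @ 0.7275
    (2,3) via y @ 1.8822  # hit
  → r_1 = 1.8822
beam 2: φ=90°, α=210°
  direction (-0.8660, -0.5000); cell (3,1); t to first gridline: x 0.2078, y 0.7400 (then +1.1547 / +2.0000)
    (2,1) via x @ 0.2078
    (2,0) via y @ 0.7400  # hit
  → r_2 = 0.7400
beam 3: φ=180°, α=300°
  direction (0.5000, -0.8660); cell (3,1); t to first gridline: x 1.6400, y 0.4272 (then +2.0000 / +1.1547)
    (3,0) via y @ 0.4272  # hit
  → r_3 = 0.4272
beam 4: φ=270°, α=30°
  direction (0.8660, 0.5000); cell (3,1); t to first gridline: x 0.9469, y 1.2600 (then +1.1547 / +2.0000)
    (4,1) via x @ 0.9469
    (4,2) via y @ 1.2600
    (5,2) via x @ 2.1016
    (6,2) via x @ 3.2563  # hit
  → r_4 = 3.2563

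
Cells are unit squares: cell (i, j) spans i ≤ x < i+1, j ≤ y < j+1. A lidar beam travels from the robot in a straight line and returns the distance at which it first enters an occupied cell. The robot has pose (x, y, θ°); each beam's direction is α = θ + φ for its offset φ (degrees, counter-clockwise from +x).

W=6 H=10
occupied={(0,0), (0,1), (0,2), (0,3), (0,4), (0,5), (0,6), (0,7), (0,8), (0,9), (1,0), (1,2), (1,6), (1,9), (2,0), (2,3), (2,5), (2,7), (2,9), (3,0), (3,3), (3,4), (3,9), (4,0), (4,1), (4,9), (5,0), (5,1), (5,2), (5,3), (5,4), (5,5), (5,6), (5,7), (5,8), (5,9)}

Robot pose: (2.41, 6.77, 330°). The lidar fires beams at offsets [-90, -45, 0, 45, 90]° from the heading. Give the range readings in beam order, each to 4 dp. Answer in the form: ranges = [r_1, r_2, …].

beam 1: φ=-90°, α=240°
  d=(-0.5000,-0.8660)  start (2,6)  tX=0.8200 tY=0.8891  stride 1/|dx|=2.0000 1/|dy|=1.1547
    cross x-line → (1,6), t=0.8200 (wall)
  → r_1 = 0.8200
beam 2: φ=-45°, α=285°
  d=(0.2588,-0.9659)  start (2,6)  tX=2.2796 tY=0.7972  stride 1/|dx|=3.8637 1/|dy|=1.0353
    cross y-line → (2,5), t=0.7972 (wall)
  → r_2 = 0.7972
beam 3: φ=0°, α=330°
  d=(0.8660,-0.5000)  start (2,6)  tX=0.6813 tY=1.5400  stride 1/|dx|=1.1547 1/|dy|=2.0000
    cross x-line → (3,6), t=0.6813
    cross y-line → (3,5), t=1.5400
    cross x-line → (4,5), t=1.8360
    cross x-line → (5,5), t=2.9907 (wall)
  → r_3 = 2.9907
beam 4: φ=45°, α=15°
  d=(0.9659,0.2588)  start (2,6)  tX=0.6108 tY=0.8887  stride 1/|dx|=1.0353 1/|dy|=3.8637
    cross x-line → (3,6), t=0.6108
    cross y-line → (3,7), t=0.8887
    cross x-line → (4,7), t=1.6461
    cross x-line → (5,7), t=2.6814 (wall)
  → r_4 = 2.6814
beam 5: φ=90°, α=60°
  d=(0.5000,0.8660)  start (2,6)  tX=1.1800 tY=0.2656  stride 1/|dx|=2.0000 1/|dy|=1.1547
    cross y-line → (2,7), t=0.2656 (wall)
  → r_5 = 0.2656

ranges = [0.8200, 0.7972, 2.9907, 2.6814, 0.2656]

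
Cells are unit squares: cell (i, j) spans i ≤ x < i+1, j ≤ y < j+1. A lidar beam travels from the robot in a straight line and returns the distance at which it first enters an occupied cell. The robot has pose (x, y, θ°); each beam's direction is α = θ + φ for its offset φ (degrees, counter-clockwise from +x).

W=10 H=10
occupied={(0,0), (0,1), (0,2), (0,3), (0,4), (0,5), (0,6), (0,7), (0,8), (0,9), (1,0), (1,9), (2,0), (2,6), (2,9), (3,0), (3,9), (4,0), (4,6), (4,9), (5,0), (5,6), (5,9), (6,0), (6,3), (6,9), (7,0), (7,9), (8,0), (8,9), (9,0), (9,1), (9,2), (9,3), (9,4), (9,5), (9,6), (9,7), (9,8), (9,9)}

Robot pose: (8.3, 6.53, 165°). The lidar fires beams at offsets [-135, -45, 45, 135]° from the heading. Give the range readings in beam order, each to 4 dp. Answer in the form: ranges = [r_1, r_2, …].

ranges = [0.8083, 2.8521, 8.4293, 1.4000]

beam 1: φ=-135°, α=30°
  direction (0.8660, 0.5000); cell (8,6); t to first gridline: x 0.8083, y 0.9400 (then +1.1547 / +2.0000)
    (9,6) via x @ 0.8083  # hit
  → r_1 = 0.8083
beam 2: φ=-45°, α=120°
  direction (-0.5000, 0.8660); cell (8,6); t to first gridline: x 0.6000, y 0.5427 (then +2.0000 / +1.1547)
    (8,7) via y @ 0.5427
    (7,7) via x @ 0.6000
    (7,8) via y @ 1.6974
    (6,8) via x @ 2.6000
    (6,9) via y @ 2.8521  # hit
  → r_2 = 2.8521
beam 3: φ=45°, α=210°
  direction (-0.8660, -0.5000); cell (8,6); t to first gridline: x 0.3464, y 1.0600 (then +1.1547 / +2.0000)
    (7,6) via x @ 0.3464
    (7,5) via y @ 1.0600
    (6,5) via x @ 1.5011
    (5,5) via x @ 2.6558
    (5,4) via y @ 3.0600
    (4,4) via x @ 3.8105
    (3,4) via x @ 4.9652
    (3,3) via y @ 5.0600
    (2,3) via x @ 6.1199
    (2,2) via y @ 7.0600
    (1,2) via x @ 7.2746
    (0,2) via x @ 8.4293  # hit
  → r_3 = 8.4293
beam 4: φ=135°, α=300°
  direction (0.5000, -0.8660); cell (8,6); t to first gridline: x 1.4000, y 0.6120 (then +2.0000 / +1.1547)
    (8,5) via y @ 0.6120
    (9,5) via x @ 1.4000  # hit
  → r_4 = 1.4000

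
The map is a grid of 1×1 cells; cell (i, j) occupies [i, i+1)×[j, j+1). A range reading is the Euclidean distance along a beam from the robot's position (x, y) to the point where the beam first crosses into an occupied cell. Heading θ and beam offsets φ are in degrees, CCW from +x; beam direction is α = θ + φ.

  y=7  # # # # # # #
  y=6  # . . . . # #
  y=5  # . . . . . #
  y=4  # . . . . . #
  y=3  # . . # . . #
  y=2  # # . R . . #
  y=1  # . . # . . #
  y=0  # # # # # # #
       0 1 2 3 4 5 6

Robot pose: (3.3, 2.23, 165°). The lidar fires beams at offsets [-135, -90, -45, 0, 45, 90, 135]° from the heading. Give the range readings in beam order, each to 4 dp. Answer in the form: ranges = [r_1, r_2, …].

beam 1: φ=-135°, α=30°
  cosα=0.8660 sinα=0.5000 | (3,2) | tMaxX 0.8083 tMaxY 1.5400 | tΔX 1.1547 tΔY 2.0000
    t=0.8083 [x] (4,2)
    t=1.5400 [y] (4,3)
    t=1.9630 [x] (5,3)
    t=3.1177 [x] (6,3) — stop
  → r_1 = 3.1177
beam 2: φ=-90°, α=75°
  cosα=0.2588 sinα=0.9659 | (3,2) | tMaxX 2.7046 tMaxY 0.7972 | tΔX 3.8637 tΔY 1.0353
    t=0.7972 [y] (3,3) — stop
  → r_2 = 0.7972
beam 3: φ=-45°, α=120°
  cosα=-0.5000 sinα=0.8660 | (3,2) | tMaxX 0.6000 tMaxY 0.8891 | tΔX 2.0000 tΔY 1.1547
    t=0.6000 [x] (2,2)
    t=0.8891 [y] (2,3)
    t=2.0438 [y] (2,4)
    t=2.6000 [x] (1,4)
    t=3.1985 [y] (1,5)
    t=4.3532 [y] (1,6)
    t=4.6000 [x] (0,6) — stop
  → r_3 = 4.6000
beam 4: φ=0°, α=165°
  cosα=-0.9659 sinα=0.2588 | (3,2) | tMaxX 0.3106 tMaxY 2.9751 | tΔX 1.0353 tΔY 3.8637
    t=0.3106 [x] (2,2)
    t=1.3459 [x] (1,2) — stop
  → r_4 = 1.3459
beam 5: φ=45°, α=210°
  cosα=-0.8660 sinα=-0.5000 | (3,2) | tMaxX 0.3464 tMaxY 0.4600 | tΔX 1.1547 tΔY 2.0000
    t=0.3464 [x] (2,2)
    t=0.4600 [y] (2,1)
    t=1.5011 [x] (1,1)
    t=2.4600 [y] (1,0) — stop
  → r_5 = 2.4600
beam 6: φ=90°, α=255°
  cosα=-0.2588 sinα=-0.9659 | (3,2) | tMaxX 1.1591 tMaxY 0.2381 | tΔX 3.8637 tΔY 1.0353
    t=0.2381 [y] (3,1) — stop
  → r_6 = 0.2381
beam 7: φ=135°, α=300°
  cosα=0.5000 sinα=-0.8660 | (3,2) | tMaxX 1.4000 tMaxY 0.2656 | tΔX 2.0000 tΔY 1.1547
    t=0.2656 [y] (3,1) — stop
  → r_7 = 0.2656

ranges = [3.1177, 0.7972, 4.6000, 1.3459, 2.4600, 0.2381, 0.2656]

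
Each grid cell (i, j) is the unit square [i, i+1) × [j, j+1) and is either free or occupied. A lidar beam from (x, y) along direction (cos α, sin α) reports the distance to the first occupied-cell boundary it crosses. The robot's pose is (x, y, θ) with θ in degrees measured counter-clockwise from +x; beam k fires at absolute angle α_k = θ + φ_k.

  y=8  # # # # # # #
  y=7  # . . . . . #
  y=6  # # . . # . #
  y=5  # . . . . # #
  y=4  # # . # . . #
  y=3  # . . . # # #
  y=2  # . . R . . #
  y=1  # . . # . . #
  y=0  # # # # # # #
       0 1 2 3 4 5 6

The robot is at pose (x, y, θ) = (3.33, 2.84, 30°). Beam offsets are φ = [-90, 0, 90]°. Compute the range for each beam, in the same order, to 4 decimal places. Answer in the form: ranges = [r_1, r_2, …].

beam 1: φ=-90°, α=300°
  direction (0.5000, -0.8660); cell (3,2); t to first gridline: x 1.3400, y 0.9699 (then +2.0000 / +1.1547)
    (3,1) via y @ 0.9699  # hit
  → r_1 = 0.9699
beam 2: φ=0°, α=30°
  direction (0.8660, 0.5000); cell (3,2); t to first gridline: x 0.7736, y 0.3200 (then +1.1547 / +2.0000)
    (3,3) via y @ 0.3200
    (4,3) via x @ 0.7736  # hit
  → r_2 = 0.7736
beam 3: φ=90°, α=120°
  direction (-0.5000, 0.8660); cell (3,2); t to first gridline: x 0.6600, y 0.1848 (then +2.0000 / +1.1547)
    (3,3) via y @ 0.1848
    (2,3) via x @ 0.6600
    (2,4) via y @ 1.3395
    (2,5) via y @ 2.4942
    (1,5) via x @ 2.6600
    (1,6) via y @ 3.6489  # hit
  → r_3 = 3.6489

ranges = [0.9699, 0.7736, 3.6489]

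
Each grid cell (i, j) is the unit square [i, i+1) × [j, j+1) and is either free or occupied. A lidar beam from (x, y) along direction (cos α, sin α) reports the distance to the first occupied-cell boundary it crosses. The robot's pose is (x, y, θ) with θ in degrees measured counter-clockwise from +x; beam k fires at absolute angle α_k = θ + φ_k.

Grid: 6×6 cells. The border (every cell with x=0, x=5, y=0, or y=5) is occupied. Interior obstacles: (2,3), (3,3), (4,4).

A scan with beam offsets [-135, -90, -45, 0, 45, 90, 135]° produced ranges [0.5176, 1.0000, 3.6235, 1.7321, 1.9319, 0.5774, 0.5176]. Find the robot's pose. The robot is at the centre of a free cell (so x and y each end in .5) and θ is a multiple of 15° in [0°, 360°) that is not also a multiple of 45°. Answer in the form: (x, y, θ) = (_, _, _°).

Enumerate (i+0.5, j+0.5, θ) over the 13 free cells and 16 admissible headings. For each, cast all 7 beams and compare to the given ranges.
  (1.5, 2.5, 240°): beam 1 = 1.9319 ≠ 0.5176 ✗
  (3.5, 2.5, 345°): beam 1 = 2.8868 ≠ 0.5176 ✗
  (1.5, 1.5, 15°): beam 1 = 0.5774 ≠ 0.5176 ✗
  (3.5, 4.5, 60°): beam 2 = 0.5774 ≠ 1.0000 ✗
  …
  (1.5, 1.5, 60°): r_1=0.5176, r_2=1.0000, r_3=3.6235, r_4=1.7321, r_5=1.9319, r_6=0.5774, r_7=0.5176 — all match ✓
No second candidate reproduces the full scan.

(x, y, θ) = (1.5, 1.5, 60°)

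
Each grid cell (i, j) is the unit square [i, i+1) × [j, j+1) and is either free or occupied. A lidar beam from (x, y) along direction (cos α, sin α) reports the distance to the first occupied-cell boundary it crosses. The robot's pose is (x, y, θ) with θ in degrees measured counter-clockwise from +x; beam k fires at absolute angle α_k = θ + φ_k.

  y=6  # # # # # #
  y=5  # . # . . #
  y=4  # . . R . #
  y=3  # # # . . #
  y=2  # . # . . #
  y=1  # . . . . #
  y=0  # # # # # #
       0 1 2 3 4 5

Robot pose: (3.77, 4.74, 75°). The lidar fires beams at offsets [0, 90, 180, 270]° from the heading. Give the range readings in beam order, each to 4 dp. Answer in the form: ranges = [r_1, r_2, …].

ranges = [1.3044, 1.0046, 3.8719, 1.2734]

beam 1: φ=0°, α=75°
  cosα=0.2588 sinα=0.9659 | (3,4) | tMaxX 0.8887 tMaxY 0.2692 | tΔX 3.8637 tΔY 1.0353
    t=0.2692 [y] (3,5)
    t=0.8887 [x] (4,5)
    t=1.3044 [y] (4,6) — stop
  → r_1 = 1.3044
beam 2: φ=90°, α=165°
  cosα=-0.9659 sinα=0.2588 | (3,4) | tMaxX 0.7972 tMaxY 1.0046 | tΔX 1.0353 tΔY 3.8637
    t=0.7972 [x] (2,4)
    t=1.0046 [y] (2,5) — stop
  → r_2 = 1.0046
beam 3: φ=180°, α=255°
  cosα=-0.2588 sinα=-0.9659 | (3,4) | tMaxX 2.9751 tMaxY 0.7661 | tΔX 3.8637 tΔY 1.0353
    t=0.7661 [y] (3,3)
    t=1.8014 [y] (3,2)
    t=2.8367 [y] (3,1)
    t=2.9751 [x] (2,1)
    t=3.8719 [y] (2,0) — stop
  → r_3 = 3.8719
beam 4: φ=270°, α=345°
  cosα=0.9659 sinα=-0.2588 | (3,4) | tMaxX 0.2381 tMaxY 2.8591 | tΔX 1.0353 tΔY 3.8637
    t=0.2381 [x] (4,4)
    t=1.2734 [x] (5,4) — stop
  → r_4 = 1.2734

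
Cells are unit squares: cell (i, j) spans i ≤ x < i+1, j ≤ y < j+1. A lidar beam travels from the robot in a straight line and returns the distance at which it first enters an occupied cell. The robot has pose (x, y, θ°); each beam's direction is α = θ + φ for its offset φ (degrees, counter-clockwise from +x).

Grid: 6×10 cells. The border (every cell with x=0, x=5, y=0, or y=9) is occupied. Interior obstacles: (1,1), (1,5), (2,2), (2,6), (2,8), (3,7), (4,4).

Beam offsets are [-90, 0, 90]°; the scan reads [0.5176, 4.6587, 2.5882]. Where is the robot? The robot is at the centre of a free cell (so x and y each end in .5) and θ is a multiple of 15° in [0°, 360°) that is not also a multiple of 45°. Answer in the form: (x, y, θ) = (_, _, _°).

Enumerate (i+0.5, j+0.5, θ) over the 25 free cells and 16 admissible headings. For each, cast all 3 beams and compare to the given ranges.
  (2.5, 4.5, 300°): beam 1 = 1.7321 ≠ 0.5176 ✗
  (3.5, 8.5, 330°): beam 1 = 0.5774 ≠ 0.5176 ✗
  (4.5, 2.5, 285°): beam 1 = 1.5529 ≠ 0.5176 ✗
  (3.5, 1.5, 345°): beam 2 = 1.5529 ≠ 4.6587 ✗
  …
  (2.5, 5.5, 285°): r_1=0.5176, r_2=4.6587, r_3=2.5882 — all match ✓
Only this pose fits every beam.

(x, y, θ) = (2.5, 5.5, 285°)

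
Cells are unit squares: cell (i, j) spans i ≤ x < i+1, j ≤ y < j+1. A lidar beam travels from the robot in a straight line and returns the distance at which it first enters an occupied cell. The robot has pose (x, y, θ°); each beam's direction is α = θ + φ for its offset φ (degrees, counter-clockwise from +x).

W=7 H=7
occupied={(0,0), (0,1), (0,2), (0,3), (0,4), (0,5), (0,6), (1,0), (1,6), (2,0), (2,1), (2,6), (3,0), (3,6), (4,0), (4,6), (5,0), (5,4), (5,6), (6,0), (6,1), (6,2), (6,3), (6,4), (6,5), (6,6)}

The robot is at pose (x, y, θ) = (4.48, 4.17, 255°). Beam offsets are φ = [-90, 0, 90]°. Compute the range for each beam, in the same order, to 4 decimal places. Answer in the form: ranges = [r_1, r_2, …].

beam 1: φ=-90°, α=165°
  cosα=-0.9659 sinα=0.2588 | (4,4) | tMaxX 0.4969 tMaxY 3.2069 | tΔX 1.0353 tΔY 3.8637
    t=0.4969 [x] (3,4)
    t=1.5322 [x] (2,4)
    t=2.5675 [x] (1,4)
    t=3.2069 [y] (1,5)
    t=3.6028 [x] (0,5) — stop
  → r_1 = 3.6028
beam 2: φ=0°, α=255°
  cosα=-0.2588 sinα=-0.9659 | (4,4) | tMaxX 1.8546 tMaxY 0.1760 | tΔX 3.8637 tΔY 1.0353
    t=0.1760 [y] (4,3)
    t=1.2113 [y] (4,2)
    t=1.8546 [x] (3,2)
    t=2.2465 [y] (3,1)
    t=3.2818 [y] (3,0) — stop
  → r_2 = 3.2818
beam 3: φ=90°, α=345°
  cosα=0.9659 sinα=-0.2588 | (4,4) | tMaxX 0.5383 tMaxY 0.6568 | tΔX 1.0353 tΔY 3.8637
    t=0.5383 [x] (5,4) — stop
  → r_3 = 0.5383

ranges = [3.6028, 3.2818, 0.5383]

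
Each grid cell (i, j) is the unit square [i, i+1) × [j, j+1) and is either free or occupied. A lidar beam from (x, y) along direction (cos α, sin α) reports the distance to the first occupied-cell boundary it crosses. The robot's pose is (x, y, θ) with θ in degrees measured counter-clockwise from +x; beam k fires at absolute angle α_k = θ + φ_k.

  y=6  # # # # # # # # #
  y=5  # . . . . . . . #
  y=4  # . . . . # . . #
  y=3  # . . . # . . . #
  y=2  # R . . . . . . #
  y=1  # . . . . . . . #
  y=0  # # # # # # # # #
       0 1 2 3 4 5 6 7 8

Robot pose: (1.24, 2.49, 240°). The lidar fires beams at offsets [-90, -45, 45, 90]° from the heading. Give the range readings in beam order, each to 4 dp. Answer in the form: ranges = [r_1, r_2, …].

ranges = [0.2771, 0.2485, 1.5426, 2.9800]

beam 1: φ=-90°, α=150°
  d=(-0.8660,0.5000)  start (1,2)  tX=0.2771 tY=1.0200  stride 1/|dx|=1.1547 1/|dy|=2.0000
    cross x-line → (0,2), t=0.2771 (wall)
  → r_1 = 0.2771
beam 2: φ=-45°, α=195°
  d=(-0.9659,-0.2588)  start (1,2)  tX=0.2485 tY=1.8932  stride 1/|dx|=1.0353 1/|dy|=3.8637
    cross x-line → (0,2), t=0.2485 (wall)
  → r_2 = 0.2485
beam 3: φ=45°, α=285°
  d=(0.2588,-0.9659)  start (1,2)  tX=2.9364 tY=0.5073  stride 1/|dx|=3.8637 1/|dy|=1.0353
    cross y-line → (1,1), t=0.5073
    cross y-line → (1,0), t=1.5426 (wall)
  → r_3 = 1.5426
beam 4: φ=90°, α=330°
  d=(0.8660,-0.5000)  start (1,2)  tX=0.8776 tY=0.9800  stride 1/|dx|=1.1547 1/|dy|=2.0000
    cross x-line → (2,2), t=0.8776
    cross y-line → (2,1), t=0.9800
    cross x-line → (3,1), t=2.0323
    cross y-line → (3,0), t=2.9800 (wall)
  → r_4 = 2.9800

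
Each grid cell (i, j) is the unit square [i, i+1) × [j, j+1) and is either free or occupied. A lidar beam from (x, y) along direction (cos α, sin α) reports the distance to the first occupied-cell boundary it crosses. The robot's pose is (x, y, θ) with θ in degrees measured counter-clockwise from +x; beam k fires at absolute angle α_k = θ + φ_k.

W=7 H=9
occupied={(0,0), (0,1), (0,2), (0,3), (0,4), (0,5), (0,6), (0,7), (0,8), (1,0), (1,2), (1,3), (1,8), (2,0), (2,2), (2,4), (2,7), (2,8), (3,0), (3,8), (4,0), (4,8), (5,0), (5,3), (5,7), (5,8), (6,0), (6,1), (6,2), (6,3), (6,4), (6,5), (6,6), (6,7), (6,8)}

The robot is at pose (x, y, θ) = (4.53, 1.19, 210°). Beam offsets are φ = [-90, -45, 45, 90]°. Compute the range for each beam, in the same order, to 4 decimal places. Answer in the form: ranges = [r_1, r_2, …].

ranges = [3.2447, 3.1296, 0.1967, 0.2194]

beam 1: φ=-90°, α=120°
  dir = (cos 120°, sin 120°) = (-0.5000, 0.8660); from cell (4,1)
  next x-line at t=1.0600, next y-line at t=0.9353; Δt_x=2.0000, Δt_y=1.1547
    y: enter (4,2) at t=0.9353
    x: enter (3,2) at t=1.0600
    y: enter (3,3) at t=2.0900
    x: enter (2,3) at t=3.0600
    y: enter (2,4) at t=3.2447 ← occupied
  → r_1 = 3.2447
beam 2: φ=-45°, α=165°
  dir = (cos 165°, sin 165°) = (-0.9659, 0.2588); from cell (4,1)
  next x-line at t=0.5487, next y-line at t=3.1296; Δt_x=1.0353, Δt_y=3.8637
    x: enter (3,1) at t=0.5487
    x: enter (2,1) at t=1.5840
    x: enter (1,1) at t=2.6192
    y: enter (1,2) at t=3.1296 ← occupied
  → r_2 = 3.1296
beam 3: φ=45°, α=255°
  dir = (cos 255°, sin 255°) = (-0.2588, -0.9659); from cell (4,1)
  next x-line at t=2.0478, next y-line at t=0.1967; Δt_x=3.8637, Δt_y=1.0353
    y: enter (4,0) at t=0.1967 ← occupied
  → r_3 = 0.1967
beam 4: φ=90°, α=300°
  dir = (cos 300°, sin 300°) = (0.5000, -0.8660); from cell (4,1)
  next x-line at t=0.9400, next y-line at t=0.2194; Δt_x=2.0000, Δt_y=1.1547
    y: enter (4,0) at t=0.2194 ← occupied
  → r_4 = 0.2194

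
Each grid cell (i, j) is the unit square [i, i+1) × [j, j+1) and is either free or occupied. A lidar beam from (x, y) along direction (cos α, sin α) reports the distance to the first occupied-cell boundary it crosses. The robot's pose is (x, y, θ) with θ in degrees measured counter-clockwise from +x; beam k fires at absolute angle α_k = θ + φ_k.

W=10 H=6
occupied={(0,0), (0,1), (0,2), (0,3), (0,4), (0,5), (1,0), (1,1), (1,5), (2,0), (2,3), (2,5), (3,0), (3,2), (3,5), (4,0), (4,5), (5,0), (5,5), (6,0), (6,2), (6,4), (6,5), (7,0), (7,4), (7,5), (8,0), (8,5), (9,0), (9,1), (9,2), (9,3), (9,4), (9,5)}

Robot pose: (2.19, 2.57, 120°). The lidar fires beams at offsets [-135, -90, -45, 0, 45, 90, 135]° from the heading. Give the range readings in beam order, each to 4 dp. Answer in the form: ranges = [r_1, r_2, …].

beam 1: φ=-135°, α=345°
  cosα=0.9659 sinα=-0.2588 | (2,2) | tMaxX 0.8386 tMaxY 2.2023 | tΔX 1.0353 tΔY 3.8637
    t=0.8386 [x] (3,2) — stop
  → r_1 = 0.8386
beam 2: φ=-90°, α=30°
  cosα=0.8660 sinα=0.5000 | (2,2) | tMaxX 0.9353 tMaxY 0.8600 | tΔX 1.1547 tΔY 2.0000
    t=0.8600 [y] (2,3) — stop
  → r_2 = 0.8600
beam 3: φ=-45°, α=75°
  cosα=0.2588 sinα=0.9659 | (2,2) | tMaxX 3.1296 tMaxY 0.4452 | tΔX 3.8637 tΔY 1.0353
    t=0.4452 [y] (2,3) — stop
  → r_3 = 0.4452
beam 4: φ=0°, α=120°
  cosα=-0.5000 sinα=0.8660 | (2,2) | tMaxX 0.3800 tMaxY 0.4965 | tΔX 2.0000 tΔY 1.1547
    t=0.3800 [x] (1,2)
    t=0.4965 [y] (1,3)
    t=1.6512 [y] (1,4)
    t=2.3800 [x] (0,4) — stop
  → r_4 = 2.3800
beam 5: φ=45°, α=165°
  cosα=-0.9659 sinα=0.2588 | (2,2) | tMaxX 0.1967 tMaxY 1.6614 | tΔX 1.0353 tΔY 3.8637
    t=0.1967 [x] (1,2)
    t=1.2320 [x] (0,2) — stop
  → r_5 = 1.2320
beam 6: φ=90°, α=210°
  cosα=-0.8660 sinα=-0.5000 | (2,2) | tMaxX 0.2194 tMaxY 1.1400 | tΔX 1.1547 tΔY 2.0000
    t=0.2194 [x] (1,2)
    t=1.1400 [y] (1,1) — stop
  → r_6 = 1.1400
beam 7: φ=135°, α=255°
  cosα=-0.2588 sinα=-0.9659 | (2,2) | tMaxX 0.7341 tMaxY 0.5901 | tΔX 3.8637 tΔY 1.0353
    t=0.5901 [y] (2,1)
    t=0.7341 [x] (1,1) — stop
  → r_7 = 0.7341

ranges = [0.8386, 0.8600, 0.4452, 2.3800, 1.2320, 1.1400, 0.7341]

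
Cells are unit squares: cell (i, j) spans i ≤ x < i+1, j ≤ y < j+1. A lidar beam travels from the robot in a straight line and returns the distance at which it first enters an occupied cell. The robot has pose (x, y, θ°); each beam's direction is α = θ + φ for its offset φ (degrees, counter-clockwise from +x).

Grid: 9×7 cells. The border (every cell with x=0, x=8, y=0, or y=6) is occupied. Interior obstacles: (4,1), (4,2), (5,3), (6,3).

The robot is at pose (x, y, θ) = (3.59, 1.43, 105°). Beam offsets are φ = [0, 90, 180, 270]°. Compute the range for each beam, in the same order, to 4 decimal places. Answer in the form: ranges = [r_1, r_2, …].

ranges = [4.7312, 1.6614, 0.4452, 0.4245]

beam 1: φ=0°, α=105°
  cosα=-0.2588 sinα=0.9659 | (3,1) | tMaxX 2.2796 tMaxY 0.5901 | tΔX 3.8637 tΔY 1.0353
    t=0.5901 [y] (3,2)
    t=1.6254 [y] (3,3)
    t=2.2796 [x] (2,3)
    t=2.6607 [y] (2,4)
    t=3.6959 [y] (2,5)
    t=4.7312 [y] (2,6) — stop
  → r_1 = 4.7312
beam 2: φ=90°, α=195°
  cosα=-0.9659 sinα=-0.2588 | (3,1) | tMaxX 0.6108 tMaxY 1.6614 | tΔX 1.0353 tΔY 3.8637
    t=0.6108 [x] (2,1)
    t=1.6461 [x] (1,1)
    t=1.6614 [y] (1,0) — stop
  → r_2 = 1.6614
beam 3: φ=180°, α=285°
  cosα=0.2588 sinα=-0.9659 | (3,1) | tMaxX 1.5841 tMaxY 0.4452 | tΔX 3.8637 tΔY 1.0353
    t=0.4452 [y] (3,0) — stop
  → r_3 = 0.4452
beam 4: φ=270°, α=15°
  cosα=0.9659 sinα=0.2588 | (3,1) | tMaxX 0.4245 tMaxY 2.2023 | tΔX 1.0353 tΔY 3.8637
    t=0.4245 [x] (4,1) — stop
  → r_4 = 0.4245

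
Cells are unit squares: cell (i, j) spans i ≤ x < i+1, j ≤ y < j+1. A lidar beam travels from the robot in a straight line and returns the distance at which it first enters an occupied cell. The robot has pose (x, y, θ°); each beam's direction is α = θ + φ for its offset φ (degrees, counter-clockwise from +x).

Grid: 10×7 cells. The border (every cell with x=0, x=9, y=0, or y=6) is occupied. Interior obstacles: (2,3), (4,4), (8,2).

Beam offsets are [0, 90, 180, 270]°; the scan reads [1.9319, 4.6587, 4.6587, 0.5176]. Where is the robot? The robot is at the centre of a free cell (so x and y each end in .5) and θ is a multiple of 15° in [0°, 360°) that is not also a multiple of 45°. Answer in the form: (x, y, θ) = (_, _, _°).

(x, y, θ) = (5.5, 1.5, 345°)

Candidates: 37 free-cell centres × 16 headings = 592 poses. Raycast each; keep the one whose scan matches to 4 dp.
  (6.5, 5.5, 30°): beam 1 = 1.0000 ≠ 1.9319 ✗
  (3.5, 1.5, 195°): beam 2 = 0.5176 ≠ 4.6587 ✗
  (6.5, 4.5, 285°): beam 1 = 3.6235 ≠ 1.9319 ✗
  (6.5, 1.5, 120°): beam 1 = 3.0000 ≠ 1.9319 ✗
  …
  (5.5, 1.5, 345°): r_1=1.9319, r_2=4.6587, r_3=4.6587, r_4=0.5176 — all match ✓
No second candidate reproduces the full scan.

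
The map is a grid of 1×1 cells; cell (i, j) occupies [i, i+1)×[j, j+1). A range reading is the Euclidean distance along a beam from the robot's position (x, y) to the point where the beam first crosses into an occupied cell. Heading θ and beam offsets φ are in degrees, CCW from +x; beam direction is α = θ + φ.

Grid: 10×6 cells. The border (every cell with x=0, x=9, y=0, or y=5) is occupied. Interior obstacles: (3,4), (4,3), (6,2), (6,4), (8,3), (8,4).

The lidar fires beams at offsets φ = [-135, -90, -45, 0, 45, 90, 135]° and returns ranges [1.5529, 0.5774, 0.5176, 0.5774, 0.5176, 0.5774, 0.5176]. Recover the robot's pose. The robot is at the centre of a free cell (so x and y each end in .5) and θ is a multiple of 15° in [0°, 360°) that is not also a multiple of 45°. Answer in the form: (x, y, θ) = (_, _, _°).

(x, y, θ) = (4.5, 4.5, 150°)

Enumerate (i+0.5, j+0.5, θ) over the 26 free cells and 16 admissible headings. For each, cast all 7 beams and compare to the given ranges.
  (5.5, 3.5, 105°): beam 1 = 1.0000 ≠ 1.5529 ✗
  (1.5, 1.5, 120°): beam 1 = 1.9319 ≠ 1.5529 ✗
  (2.5, 2.5, 30°): beam 2 = 1.7321 ≠ 0.5774 ✗
  (1.5, 2.5, 345°): beam 1 = 0.5774 ≠ 1.5529 ✗
  …
  (4.5, 4.5, 150°): r_1=1.5529, r_2=0.5774, r_3=0.5176, r_4=0.5774, r_5=0.5176, r_6=0.5774, r_7=0.5176 — all match ✓
Only this pose fits every beam.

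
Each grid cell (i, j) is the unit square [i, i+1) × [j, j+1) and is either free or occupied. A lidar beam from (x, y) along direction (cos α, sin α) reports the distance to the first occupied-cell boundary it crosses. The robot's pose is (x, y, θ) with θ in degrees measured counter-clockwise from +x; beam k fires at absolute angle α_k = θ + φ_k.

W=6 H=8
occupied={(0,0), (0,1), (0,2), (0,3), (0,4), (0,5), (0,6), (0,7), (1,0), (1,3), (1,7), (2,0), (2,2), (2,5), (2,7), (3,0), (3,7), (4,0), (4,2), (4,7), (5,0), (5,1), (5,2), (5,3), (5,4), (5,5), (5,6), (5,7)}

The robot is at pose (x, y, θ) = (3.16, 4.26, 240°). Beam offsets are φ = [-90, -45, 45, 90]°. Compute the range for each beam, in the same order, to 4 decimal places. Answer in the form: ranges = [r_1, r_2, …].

ranges = [2.4942, 1.2009, 3.3750, 2.1246]

beam 1: φ=-90°, α=150°
  cosα=-0.8660 sinα=0.5000 | (3,4) | tMaxX 0.1848 tMaxY 1.4800 | tΔX 1.1547 tΔY 2.0000
    t=0.1848 [x] (2,4)
    t=1.3395 [x] (1,4)
    t=1.4800 [y] (1,5)
    t=2.4942 [x] (0,5) — stop
  → r_1 = 2.4942
beam 2: φ=-45°, α=195°
  cosα=-0.9659 sinα=-0.2588 | (3,4) | tMaxX 0.1656 tMaxY 1.0046 | tΔX 1.0353 tΔY 3.8637
    t=0.1656 [x] (2,4)
    t=1.0046 [y] (2,3)
    t=1.2009 [x] (1,3) — stop
  → r_2 = 1.2009
beam 3: φ=45°, α=285°
  cosα=0.2588 sinα=-0.9659 | (3,4) | tMaxX 3.2455 tMaxY 0.2692 | tΔX 3.8637 tΔY 1.0353
    t=0.2692 [y] (3,3)
    t=1.3044 [y] (3,2)
    t=2.3397 [y] (3,1)
    t=3.2455 [x] (4,1)
    t=3.3750 [y] (4,0) — stop
  → r_3 = 3.3750
beam 4: φ=90°, α=330°
  cosα=0.8660 sinα=-0.5000 | (3,4) | tMaxX 0.9699 tMaxY 0.5200 | tΔX 1.1547 tΔY 2.0000
    t=0.5200 [y] (3,3)
    t=0.9699 [x] (4,3)
    t=2.1246 [x] (5,3) — stop
  → r_4 = 2.1246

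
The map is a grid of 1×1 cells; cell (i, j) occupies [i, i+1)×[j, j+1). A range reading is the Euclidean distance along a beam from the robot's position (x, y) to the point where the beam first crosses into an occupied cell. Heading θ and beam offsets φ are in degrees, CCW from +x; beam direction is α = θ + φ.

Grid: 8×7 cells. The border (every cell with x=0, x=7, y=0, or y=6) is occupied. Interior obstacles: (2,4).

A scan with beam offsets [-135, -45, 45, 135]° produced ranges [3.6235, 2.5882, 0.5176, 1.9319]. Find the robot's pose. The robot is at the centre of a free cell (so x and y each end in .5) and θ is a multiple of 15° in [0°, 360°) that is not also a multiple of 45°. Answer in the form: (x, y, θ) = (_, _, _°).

(x, y, θ) = (6.5, 3.5, 300°)

The pose lattice has 29·16 = 464 candidates. Test each by forward raycasting.
  (6.5, 5.5, 285°): beam 1 = 1.0000 ≠ 3.6235 ✗
  (6.5, 3.5, 120°): beam 1 = 0.5176 ≠ 3.6235 ✗
  (4.5, 5.5, 150°): beam 1 = 1.9319 ≠ 3.6235 ✗
  (2.5, 1.5, 210°): beam 1 = 4.6587 ≠ 3.6235 ✗
  …
  (6.5, 3.5, 300°): r_1=3.6235, r_2=2.5882, r_3=0.5176, r_4=1.9319 — all match ✓
Unique over the lattice → pose = (6.5, 3.5, 300°).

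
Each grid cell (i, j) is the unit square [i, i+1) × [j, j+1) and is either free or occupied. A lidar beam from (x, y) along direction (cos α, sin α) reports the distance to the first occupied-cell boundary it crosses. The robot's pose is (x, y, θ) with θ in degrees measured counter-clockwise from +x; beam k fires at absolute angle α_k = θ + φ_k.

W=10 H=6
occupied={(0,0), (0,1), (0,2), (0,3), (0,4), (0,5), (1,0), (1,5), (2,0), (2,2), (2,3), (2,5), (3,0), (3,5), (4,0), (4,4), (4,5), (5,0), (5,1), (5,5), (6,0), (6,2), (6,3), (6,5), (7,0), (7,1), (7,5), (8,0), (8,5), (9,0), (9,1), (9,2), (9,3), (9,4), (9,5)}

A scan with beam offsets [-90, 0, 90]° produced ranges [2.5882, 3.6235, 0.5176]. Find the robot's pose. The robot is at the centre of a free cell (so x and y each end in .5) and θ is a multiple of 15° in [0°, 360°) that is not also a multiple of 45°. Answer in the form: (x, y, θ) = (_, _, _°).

Enumerate (i+0.5, j+0.5, θ) over the 25 free cells and 16 admissible headings. For each, cast all 3 beams and compare to the given ranges.
  (3.5, 4.5, 150°): beam 1 = 0.5774 ≠ 2.5882 ✗
  (4.5, 3.5, 120°): beam 1 = 3.0000 ≠ 2.5882 ✗
  (3.5, 3.5, 300°): beam 1 = 0.5774 ≠ 2.5882 ✗
  (4.5, 3.5, 75°): beam 1 = 1.5529 ≠ 2.5882 ✗
  …
  (3.5, 4.5, 285°): r_1=2.5882, r_2=3.6235, r_3=0.5176 — all match ✓
No second candidate reproduces the full scan.

(x, y, θ) = (3.5, 4.5, 285°)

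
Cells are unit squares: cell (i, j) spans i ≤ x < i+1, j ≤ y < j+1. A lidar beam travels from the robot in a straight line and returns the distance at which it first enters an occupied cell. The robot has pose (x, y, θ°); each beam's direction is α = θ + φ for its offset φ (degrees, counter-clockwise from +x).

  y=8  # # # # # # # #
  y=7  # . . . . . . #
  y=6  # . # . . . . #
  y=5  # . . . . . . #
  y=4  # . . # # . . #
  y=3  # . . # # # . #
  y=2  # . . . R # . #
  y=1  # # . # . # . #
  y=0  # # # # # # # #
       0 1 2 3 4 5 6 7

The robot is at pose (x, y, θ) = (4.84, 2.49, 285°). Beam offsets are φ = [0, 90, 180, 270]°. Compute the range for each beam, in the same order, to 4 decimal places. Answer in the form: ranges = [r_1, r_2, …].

beam 1: φ=0°, α=285°
  dir = (cos 285°, sin 285°) = (0.2588, -0.9659); from cell (4,2)
  next x-line at t=0.6182, next y-line at t=0.5073; Δt_x=3.8637, Δt_y=1.0353
    y: enter (4,1) at t=0.5073
    x: enter (5,1) at t=0.6182 ← occupied
  → r_1 = 0.6182
beam 2: φ=90°, α=15°
  dir = (cos 15°, sin 15°) = (0.9659, 0.2588); from cell (4,2)
  next x-line at t=0.1656, next y-line at t=1.9705; Δt_x=1.0353, Δt_y=3.8637
    x: enter (5,2) at t=0.1656 ← occupied
  → r_2 = 0.1656
beam 3: φ=180°, α=105°
  dir = (cos 105°, sin 105°) = (-0.2588, 0.9659); from cell (4,2)
  next x-line at t=3.2455, next y-line at t=0.5280; Δt_x=3.8637, Δt_y=1.0353
    y: enter (4,3) at t=0.5280 ← occupied
  → r_3 = 0.5280
beam 4: φ=270°, α=195°
  dir = (cos 195°, sin 195°) = (-0.9659, -0.2588); from cell (4,2)
  next x-line at t=0.8696, next y-line at t=1.8932; Δt_x=1.0353, Δt_y=3.8637
    x: enter (3,2) at t=0.8696
    y: enter (3,1) at t=1.8932 ← occupied
  → r_4 = 1.8932

ranges = [0.6182, 0.1656, 0.5280, 1.8932]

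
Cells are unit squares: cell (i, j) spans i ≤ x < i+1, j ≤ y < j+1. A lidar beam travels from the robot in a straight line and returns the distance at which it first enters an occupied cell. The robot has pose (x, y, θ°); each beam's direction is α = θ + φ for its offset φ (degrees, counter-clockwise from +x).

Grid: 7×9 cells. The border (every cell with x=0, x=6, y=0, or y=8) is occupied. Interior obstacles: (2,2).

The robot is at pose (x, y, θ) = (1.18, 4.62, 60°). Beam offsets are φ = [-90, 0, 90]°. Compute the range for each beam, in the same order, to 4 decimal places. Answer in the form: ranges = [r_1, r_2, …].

ranges = [5.5657, 3.9029, 0.2078]

beam 1: φ=-90°, α=330°
  direction (0.8660, -0.5000); cell (1,4); t to first gridline: x 0.9469, y 1.2400 (then +1.1547 / +2.0000)
    (2,4) via x @ 0.9469
    (2,3) via y @ 1.2400
    (3,3) via x @ 2.1016
    (3,2) via y @ 3.2400
    (4,2) via x @ 3.2563
    (5,2) via x @ 4.4110
    (5,1) via y @ 5.2400
    (6,1) via x @ 5.5657  # hit
  → r_1 = 5.5657
beam 2: φ=0°, α=60°
  direction (0.5000, 0.8660); cell (1,4); t to first gridline: x 1.6400, y 0.4388 (then +2.0000 / +1.1547)
    (1,5) via y @ 0.4388
    (1,6) via y @ 1.5935
    (2,6) via x @ 1.6400
    (2,7) via y @ 2.7482
    (3,7) via x @ 3.6400
    (3,8) via y @ 3.9029  # hit
  → r_2 = 3.9029
beam 3: φ=90°, α=150°
  direction (-0.8660, 0.5000); cell (1,4); t to first gridline: x 0.2078, y 0.7600 (then +1.1547 / +2.0000)
    (0,4) via x @ 0.2078  # hit
  → r_3 = 0.2078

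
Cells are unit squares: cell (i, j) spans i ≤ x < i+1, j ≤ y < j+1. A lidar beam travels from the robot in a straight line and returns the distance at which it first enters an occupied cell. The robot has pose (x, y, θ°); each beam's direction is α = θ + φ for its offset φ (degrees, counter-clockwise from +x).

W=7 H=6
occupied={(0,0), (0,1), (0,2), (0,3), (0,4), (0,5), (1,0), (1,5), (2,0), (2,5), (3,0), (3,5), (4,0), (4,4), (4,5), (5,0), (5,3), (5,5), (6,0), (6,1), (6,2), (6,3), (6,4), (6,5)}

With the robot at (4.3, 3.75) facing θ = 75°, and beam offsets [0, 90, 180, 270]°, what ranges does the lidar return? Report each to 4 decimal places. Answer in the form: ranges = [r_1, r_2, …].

ranges = [0.2588, 3.4164, 2.8470, 0.7247]

beam 1: φ=0°, α=75°
  direction (0.2588, 0.9659); cell (4,3); t to first gridline: x 2.7046, y 0.2588 (then +3.8637 / +1.0353)
    (4,4) via y @ 0.2588  # hit
  → r_1 = 0.2588
beam 2: φ=90°, α=165°
  direction (-0.9659, 0.2588); cell (4,3); t to first gridline: x 0.3106, y 0.9659 (then +1.0353 / +3.8637)
    (3,3) via x @ 0.3106
    (3,4) via y @ 0.9659
    (2,4) via x @ 1.3459
    (1,4) via x @ 2.3811
    (0,4) via x @ 3.4164  # hit
  → r_2 = 3.4164
beam 3: φ=180°, α=255°
  direction (-0.2588, -0.9659); cell (4,3); t to first gridline: x 1.1591, y 0.7765 (then +3.8637 / +1.0353)
    (4,2) via y @ 0.7765
    (3,2) via x @ 1.1591
    (3,1) via y @ 1.8117
    (3,0) via y @ 2.8470  # hit
  → r_3 = 2.8470
beam 4: φ=270°, α=345°
  direction (0.9659, -0.2588); cell (4,3); t to first gridline: x 0.7247, y 2.8978 (then +1.0353 / +3.8637)
    (5,3) via x @ 0.7247  # hit
  → r_4 = 0.7247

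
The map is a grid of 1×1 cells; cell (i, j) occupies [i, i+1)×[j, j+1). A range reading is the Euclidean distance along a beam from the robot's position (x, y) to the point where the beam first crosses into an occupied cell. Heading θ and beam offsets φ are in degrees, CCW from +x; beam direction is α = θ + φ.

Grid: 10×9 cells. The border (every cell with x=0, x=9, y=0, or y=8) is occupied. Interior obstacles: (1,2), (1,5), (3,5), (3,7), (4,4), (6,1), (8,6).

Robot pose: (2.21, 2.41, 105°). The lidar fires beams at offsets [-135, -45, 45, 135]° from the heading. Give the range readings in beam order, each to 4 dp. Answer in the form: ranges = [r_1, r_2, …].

ranges = [2.8200, 2.9907, 0.2425, 0.4200]

beam 1: φ=-135°, α=330°
  dir = (cos 330°, sin 330°) = (0.8660, -0.5000); from cell (2,2)
  next x-line at t=0.9122, next y-line at t=0.8200; Δt_x=1.1547, Δt_y=2.0000
    y: enter (2,1) at t=0.8200
    x: enter (3,1) at t=0.9122
    x: enter (4,1) at t=2.0669
    y: enter (4,0) at t=2.8200 ← occupied
  → r_1 = 2.8200
beam 2: φ=-45°, α=60°
  dir = (cos 60°, sin 60°) = (0.5000, 0.8660); from cell (2,2)
  next x-line at t=1.5800, next y-line at t=0.6813; Δt_x=2.0000, Δt_y=1.1547
    y: enter (2,3) at t=0.6813
    x: enter (3,3) at t=1.5800
    y: enter (3,4) at t=1.8360
    y: enter (3,5) at t=2.9907 ← occupied
  → r_2 = 2.9907
beam 3: φ=45°, α=150°
  dir = (cos 150°, sin 150°) = (-0.8660, 0.5000); from cell (2,2)
  next x-line at t=0.2425, next y-line at t=1.1800; Δt_x=1.1547, Δt_y=2.0000
    x: enter (1,2) at t=0.2425 ← occupied
  → r_3 = 0.2425
beam 4: φ=135°, α=240°
  dir = (cos 240°, sin 240°) = (-0.5000, -0.8660); from cell (2,2)
  next x-line at t=0.4200, next y-line at t=0.4734; Δt_x=2.0000, Δt_y=1.1547
    x: enter (1,2) at t=0.4200 ← occupied
  → r_4 = 0.4200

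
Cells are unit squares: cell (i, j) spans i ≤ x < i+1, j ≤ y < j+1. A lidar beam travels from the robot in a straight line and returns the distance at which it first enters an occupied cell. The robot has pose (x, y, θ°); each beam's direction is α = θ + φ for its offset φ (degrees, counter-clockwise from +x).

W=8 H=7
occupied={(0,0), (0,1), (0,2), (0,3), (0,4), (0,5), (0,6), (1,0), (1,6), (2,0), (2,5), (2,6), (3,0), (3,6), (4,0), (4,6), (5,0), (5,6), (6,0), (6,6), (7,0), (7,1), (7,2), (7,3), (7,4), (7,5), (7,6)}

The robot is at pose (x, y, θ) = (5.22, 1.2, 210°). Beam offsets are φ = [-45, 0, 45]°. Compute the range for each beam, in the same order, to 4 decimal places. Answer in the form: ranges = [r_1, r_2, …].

beam 1: φ=-45°, α=165°
  cosα=-0.9659 sinα=0.2588 | (5,1) | tMaxX 0.2278 tMaxY 3.0910 | tΔX 1.0353 tΔY 3.8637
    t=0.2278 [x] (4,1)
    t=1.2630 [x] (3,1)
    t=2.2983 [x] (2,1)
    t=3.0910 [y] (2,2)
    t=3.3336 [x] (1,2)
    t=4.3689 [x] (0,2) — stop
  → r_1 = 4.3689
beam 2: φ=0°, α=210°
  cosα=-0.8660 sinα=-0.5000 | (5,1) | tMaxX 0.2540 tMaxY 0.4000 | tΔX 1.1547 tΔY 2.0000
    t=0.2540 [x] (4,1)
    t=0.4000 [y] (4,0) — stop
  → r_2 = 0.4000
beam 3: φ=45°, α=255°
  cosα=-0.2588 sinα=-0.9659 | (5,1) | tMaxX 0.8500 tMaxY 0.2071 | tΔX 3.8637 tΔY 1.0353
    t=0.2071 [y] (5,0) — stop
  → r_3 = 0.2071

ranges = [4.3689, 0.4000, 0.2071]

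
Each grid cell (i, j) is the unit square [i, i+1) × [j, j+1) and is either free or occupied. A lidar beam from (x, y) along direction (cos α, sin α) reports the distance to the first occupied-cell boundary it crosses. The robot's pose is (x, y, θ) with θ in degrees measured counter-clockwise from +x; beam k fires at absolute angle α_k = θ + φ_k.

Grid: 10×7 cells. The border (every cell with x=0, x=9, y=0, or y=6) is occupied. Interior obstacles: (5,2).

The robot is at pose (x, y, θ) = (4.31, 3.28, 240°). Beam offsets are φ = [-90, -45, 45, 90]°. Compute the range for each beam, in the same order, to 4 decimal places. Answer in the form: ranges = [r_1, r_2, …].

ranges = [3.8221, 3.4268, 2.3604, 0.7967]

beam 1: φ=-90°, α=150°
  cosα=-0.8660 sinα=0.5000 | (4,3) | tMaxX 0.3580 tMaxY 1.4400 | tΔX 1.1547 tΔY 2.0000
    t=0.3580 [x] (3,3)
    t=1.4400 [y] (3,4)
    t=1.5127 [x] (2,4)
    t=2.6674 [x] (1,4)
    t=3.4400 [y] (1,5)
    t=3.8221 [x] (0,5) — stop
  → r_1 = 3.8221
beam 2: φ=-45°, α=195°
  cosα=-0.9659 sinα=-0.2588 | (4,3) | tMaxX 0.3209 tMaxY 1.0818 | tΔX 1.0353 tΔY 3.8637
    t=0.3209 [x] (3,3)
    t=1.0818 [y] (3,2)
    t=1.3562 [x] (2,2)
    t=2.3915 [x] (1,2)
    t=3.4268 [x] (0,2) — stop
  → r_2 = 3.4268
beam 3: φ=45°, α=285°
  cosα=0.2588 sinα=-0.9659 | (4,3) | tMaxX 2.6660 tMaxY 0.2899 | tΔX 3.8637 tΔY 1.0353
    t=0.2899 [y] (4,2)
    t=1.3252 [y] (4,1)
    t=2.3604 [y] (4,0) — stop
  → r_3 = 2.3604
beam 4: φ=90°, α=330°
  cosα=0.8660 sinα=-0.5000 | (4,3) | tMaxX 0.7967 tMaxY 0.5600 | tΔX 1.1547 tΔY 2.0000
    t=0.5600 [y] (4,2)
    t=0.7967 [x] (5,2) — stop
  → r_4 = 0.7967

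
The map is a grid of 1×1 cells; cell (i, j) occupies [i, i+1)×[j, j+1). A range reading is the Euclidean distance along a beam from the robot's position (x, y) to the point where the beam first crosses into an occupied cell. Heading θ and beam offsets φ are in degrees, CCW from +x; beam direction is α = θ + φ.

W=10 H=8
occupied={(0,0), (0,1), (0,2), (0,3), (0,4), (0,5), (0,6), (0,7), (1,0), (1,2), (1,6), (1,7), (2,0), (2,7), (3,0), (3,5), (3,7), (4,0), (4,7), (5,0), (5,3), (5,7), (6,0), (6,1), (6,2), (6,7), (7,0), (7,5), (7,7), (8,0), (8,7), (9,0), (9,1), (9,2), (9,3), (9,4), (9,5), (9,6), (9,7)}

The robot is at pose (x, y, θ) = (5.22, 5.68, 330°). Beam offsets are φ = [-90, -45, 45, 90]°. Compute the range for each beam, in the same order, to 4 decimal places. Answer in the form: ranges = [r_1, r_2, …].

ranges = [5.4040, 1.7393, 3.9133, 1.5242]

beam 1: φ=-90°, α=240°
  dir = (cos 240°, sin 240°) = (-0.5000, -0.8660); from cell (5,5)
  next x-line at t=0.4400, next y-line at t=0.7852; Δt_x=2.0000, Δt_y=1.1547
    x: enter (4,5) at t=0.4400
    y: enter (4,4) at t=0.7852
    y: enter (4,3) at t=1.9399
    x: enter (3,3) at t=2.4400
    y: enter (3,2) at t=3.0946
    y: enter (3,1) at t=4.2493
    x: enter (2,1) at t=4.4400
    y: enter (2,0) at t=5.4040 ← occupied
  → r_1 = 5.4040
beam 2: φ=-45°, α=285°
  dir = (cos 285°, sin 285°) = (0.2588, -0.9659); from cell (5,5)
  next x-line at t=3.0137, next y-line at t=0.7040; Δt_x=3.8637, Δt_y=1.0353
    y: enter (5,4) at t=0.7040
    y: enter (5,3) at t=1.7393 ← occupied
  → r_2 = 1.7393
beam 3: φ=45°, α=15°
  dir = (cos 15°, sin 15°) = (0.9659, 0.2588); from cell (5,5)
  next x-line at t=0.8075, next y-line at t=1.2364; Δt_x=1.0353, Δt_y=3.8637
    x: enter (6,5) at t=0.8075
    y: enter (6,6) at t=1.2364
    x: enter (7,6) at t=1.8428
    x: enter (8,6) at t=2.8781
    x: enter (9,6) at t=3.9133 ← occupied
  → r_3 = 3.9133
beam 4: φ=90°, α=60°
  dir = (cos 60°, sin 60°) = (0.5000, 0.8660); from cell (5,5)
  next x-line at t=1.5600, next y-line at t=0.3695; Δt_x=2.0000, Δt_y=1.1547
    y: enter (5,6) at t=0.3695
    y: enter (5,7) at t=1.5242 ← occupied
  → r_4 = 1.5242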